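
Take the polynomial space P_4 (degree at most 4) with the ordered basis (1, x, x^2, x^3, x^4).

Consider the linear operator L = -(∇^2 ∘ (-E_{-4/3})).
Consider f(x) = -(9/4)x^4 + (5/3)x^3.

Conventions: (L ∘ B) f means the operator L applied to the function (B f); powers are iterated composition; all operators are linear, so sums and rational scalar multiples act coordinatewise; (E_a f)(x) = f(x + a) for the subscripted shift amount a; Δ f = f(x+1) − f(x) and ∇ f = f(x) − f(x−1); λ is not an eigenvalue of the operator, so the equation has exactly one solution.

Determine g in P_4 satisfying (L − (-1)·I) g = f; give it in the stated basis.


write g with unknown coordinates in the stated basis and equate coefficients in (L − (-1)·I) g = f
solving from the highest basis element down gives g = -(9/4)x^4 + (5/3)x^3 + 27x^2 - 136x + 725/6
check: L g = -27x^2 + 136x - 725/6
so L g − (-1)·g = -(9/4)x^4 + (5/3)x^3 = f ✓

g(x) = -(9/4)x^4 + (5/3)x^3 + 27x^2 - 136x + 725/6


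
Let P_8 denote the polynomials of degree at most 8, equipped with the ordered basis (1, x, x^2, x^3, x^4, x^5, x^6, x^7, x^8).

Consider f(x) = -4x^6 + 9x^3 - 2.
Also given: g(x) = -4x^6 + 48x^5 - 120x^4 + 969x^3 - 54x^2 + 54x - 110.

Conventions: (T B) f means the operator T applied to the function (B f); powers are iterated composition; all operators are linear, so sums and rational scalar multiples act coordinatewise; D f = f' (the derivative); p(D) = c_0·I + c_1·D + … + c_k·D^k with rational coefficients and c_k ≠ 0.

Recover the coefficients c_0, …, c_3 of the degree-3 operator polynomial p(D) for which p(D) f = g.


c_0 = 1, c_1 = -2, c_2 = 1, c_3 = -2

D^0 f = -4x^6 + 9x^3 - 2
D^1 f = -24x^5 + 27x^2
D^2 f = -120x^4 + 54x
D^3 f = -480x^3 + 54
matching coefficients of g against c_0 f + c_1 Df + … from the top degree down determines the c_i
solution: c_0 = 1, c_1 = -2, c_2 = 1, c_3 = -2


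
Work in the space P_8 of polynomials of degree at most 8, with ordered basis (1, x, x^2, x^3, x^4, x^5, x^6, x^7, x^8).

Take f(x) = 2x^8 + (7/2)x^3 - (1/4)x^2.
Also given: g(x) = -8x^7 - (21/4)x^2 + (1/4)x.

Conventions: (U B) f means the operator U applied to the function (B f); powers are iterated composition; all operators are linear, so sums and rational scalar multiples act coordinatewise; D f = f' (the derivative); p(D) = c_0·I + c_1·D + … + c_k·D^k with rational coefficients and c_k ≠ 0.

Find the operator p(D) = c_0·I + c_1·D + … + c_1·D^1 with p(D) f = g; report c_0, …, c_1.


D^0 f = 2x^8 + (7/2)x^3 - (1/4)x^2
D^1 f = 16x^7 + (21/2)x^2 - (1/2)x
matching coefficients of g against c_0 f + c_1 Df + … from the top degree down determines the c_i
solution: c_0 = 0, c_1 = -1/2

p(D) = -(1/2)·D, i.e. c_0 = 0, c_1 = -1/2


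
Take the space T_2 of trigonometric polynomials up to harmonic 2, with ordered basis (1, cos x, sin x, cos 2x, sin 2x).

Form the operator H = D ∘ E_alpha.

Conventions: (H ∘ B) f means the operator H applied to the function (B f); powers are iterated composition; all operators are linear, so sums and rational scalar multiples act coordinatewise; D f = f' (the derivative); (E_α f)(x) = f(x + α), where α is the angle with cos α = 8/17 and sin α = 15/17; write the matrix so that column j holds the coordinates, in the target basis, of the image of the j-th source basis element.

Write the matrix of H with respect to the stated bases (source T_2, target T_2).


image of 1: 0
image of cos x: -(15/17)cos x - (8/17)sin x
image of sin x: (8/17)cos x - (15/17)sin x
image of cos 2x: -(480/289)cos 2x + (322/289)sin 2x
image of sin 2x: -(322/289)cos 2x - (480/289)sin 2x
each image's coordinates form column j of the matrix

the matrix is [[0, 0, 0, 0, 0]; [0, -15/17, 8/17, 0, 0]; [0, -8/17, -15/17, 0, 0]; [0, 0, 0, -480/289, -322/289]; [0, 0, 0, 322/289, -480/289]] (rows listed top to bottom)


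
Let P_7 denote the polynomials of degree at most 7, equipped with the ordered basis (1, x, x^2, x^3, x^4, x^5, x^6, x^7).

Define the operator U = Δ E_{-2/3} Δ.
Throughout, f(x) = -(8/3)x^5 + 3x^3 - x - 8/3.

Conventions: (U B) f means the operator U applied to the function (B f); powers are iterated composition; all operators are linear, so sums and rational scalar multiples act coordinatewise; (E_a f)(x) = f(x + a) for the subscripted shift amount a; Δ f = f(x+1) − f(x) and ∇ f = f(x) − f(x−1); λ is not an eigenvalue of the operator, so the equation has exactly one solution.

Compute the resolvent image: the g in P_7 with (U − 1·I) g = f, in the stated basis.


g(x) = (8/3)x^5 + (151/3)x^3 + (160/3)x^2 + (3127/9)x + 17890/81

write g with unknown coordinates in the stated basis and equate coefficients in (U − 1·I) g = f
solving from the highest basis element down gives g = (8/3)x^5 + (151/3)x^3 + (160/3)x^2 + (3127/9)x + 17890/81
check: U g = (160/3)x^3 + (160/3)x^2 + (3118/9)x + 17674/81
so U g − 1·g = -(8/3)x^5 + 3x^3 - x - 8/3 = f ✓


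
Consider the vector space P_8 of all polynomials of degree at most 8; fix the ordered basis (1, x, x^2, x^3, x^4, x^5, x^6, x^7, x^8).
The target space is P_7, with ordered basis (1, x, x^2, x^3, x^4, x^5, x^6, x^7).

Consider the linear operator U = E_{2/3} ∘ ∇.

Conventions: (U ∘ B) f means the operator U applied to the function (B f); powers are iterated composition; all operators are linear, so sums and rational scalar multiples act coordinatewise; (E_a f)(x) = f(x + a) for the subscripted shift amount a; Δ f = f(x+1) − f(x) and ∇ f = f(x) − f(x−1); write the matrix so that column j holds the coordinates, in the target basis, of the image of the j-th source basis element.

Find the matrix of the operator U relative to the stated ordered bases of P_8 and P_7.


the matrix is [[0, 1, 1/3, 1/3, 5/27, 11/81, 7/81, 43/729, 85/2187]; [0, 0, 2, 1, 4/3, 25/27, 22/27, 49/81, 344/729]; [0, 0, 0, 3, 2, 10/3, 25/9, 77/27, 196/81]; [0, 0, 0, 0, 4, 10/3, 20/3, 175/27, 616/81]; [0, 0, 0, 0, 0, 5, 5, 35/3, 350/27]; [0, 0, 0, 0, 0, 0, 6, 7, 56/3]; [0, 0, 0, 0, 0, 0, 0, 7, 28/3]; [0, 0, 0, 0, 0, 0, 0, 0, 8]] (rows listed top to bottom)

image of 1: 0
image of x: 1
image of x^2: 2x + 1/3
image of x^3: 3x^2 + x + 1/3
image of x^4: 4x^3 + 2x^2 + (4/3)x + 5/27
image of x^5: 5x^4 + (10/3)x^3 + (10/3)x^2 + (25/27)x + 11/81
image of x^6: 6x^5 + 5x^4 + (20/3)x^3 + (25/9)x^2 + (22/27)x + 7/81
image of x^7: 7x^6 + 7x^5 + (35/3)x^4 + (175/27)x^3 + (77/27)x^2 + (49/81)x + 43/729
image of x^8: 8x^7 + (28/3)x^6 + (56/3)x^5 + (350/27)x^4 + (616/81)x^3 + (196/81)x^2 + (344/729)x + 85/2187
each image's coordinates form column j of the matrix


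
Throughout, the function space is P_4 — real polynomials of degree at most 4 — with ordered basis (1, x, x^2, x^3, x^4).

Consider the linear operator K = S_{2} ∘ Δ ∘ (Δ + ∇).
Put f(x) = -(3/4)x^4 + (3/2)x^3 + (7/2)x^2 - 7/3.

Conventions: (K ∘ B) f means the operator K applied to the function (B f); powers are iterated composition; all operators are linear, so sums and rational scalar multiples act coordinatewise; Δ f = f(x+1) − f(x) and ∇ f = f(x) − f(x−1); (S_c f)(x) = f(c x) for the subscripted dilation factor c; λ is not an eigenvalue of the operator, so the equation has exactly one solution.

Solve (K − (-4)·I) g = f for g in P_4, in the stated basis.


write g with unknown coordinates in the stated basis and equate coefficients in (K − (-4)·I) g = f
solving from the highest basis element down gives g = -(3/16)x^4 + (3/8)x^3 + (43/8)x^2 - 277/48
check: K g = -18x^2 + 83/4
so K g − (-4)·g = -(3/4)x^4 + (3/2)x^3 + (7/2)x^2 - 7/3 = f ✓

the result is g(x) = -(3/16)x^4 + (3/8)x^3 + (43/8)x^2 - 277/48


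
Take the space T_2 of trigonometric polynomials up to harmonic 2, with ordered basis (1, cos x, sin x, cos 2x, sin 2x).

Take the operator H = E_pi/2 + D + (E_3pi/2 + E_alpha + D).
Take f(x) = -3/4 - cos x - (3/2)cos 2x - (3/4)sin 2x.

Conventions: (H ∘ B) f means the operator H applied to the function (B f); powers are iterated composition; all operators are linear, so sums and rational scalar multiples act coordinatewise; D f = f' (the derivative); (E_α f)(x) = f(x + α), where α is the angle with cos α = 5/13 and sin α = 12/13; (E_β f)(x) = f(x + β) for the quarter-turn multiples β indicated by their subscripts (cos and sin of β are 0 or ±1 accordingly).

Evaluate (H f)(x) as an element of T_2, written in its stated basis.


E_pi/2 f = -3/4 + sin x + (3/2)cos 2x + (3/4)sin 2x
D f = sin x - (3/2)cos 2x + 3sin 2x
E_3pi/2 f = -3/4 - sin x + (3/2)cos 2x + (3/4)sin 2x
E_alpha f = -3/4 - (5/13)cos x + (12/13)sin x + (177/338)cos 2x + (1077/676)sin 2x
D f = sin x - (3/2)cos 2x + 3sin 2x
(E_3pi/2 + E_alpha + D) f = -3/2 - (5/13)cos x + (12/13)sin x + (177/338)cos 2x + (903/169)sin 2x
(E_pi/2 + D + (E_3pi/2 + E_alpha + D)) f = -9/4 - (5/13)cos x + (38/13)sin x + (177/338)cos 2x + (6147/676)sin 2x

g(x) = -9/4 - (5/13)cos x + (38/13)sin x + (177/338)cos 2x + (6147/676)sin 2x


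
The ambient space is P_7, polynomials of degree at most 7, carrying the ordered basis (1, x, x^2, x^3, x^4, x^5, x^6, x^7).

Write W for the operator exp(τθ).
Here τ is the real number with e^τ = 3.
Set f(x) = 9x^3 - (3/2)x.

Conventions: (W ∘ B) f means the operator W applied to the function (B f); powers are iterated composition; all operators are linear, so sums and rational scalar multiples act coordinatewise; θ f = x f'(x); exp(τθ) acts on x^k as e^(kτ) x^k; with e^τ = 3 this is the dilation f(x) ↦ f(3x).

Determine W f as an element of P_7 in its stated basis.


exp(τθ) x^k = e^(kτ) x^k; with e^τ = 3 this sends x^k to 3^k x^k
x ↦ 3 x
x^3 ↦ 27 x^3
applying this coordinatewise to f: exp(τθ) f = 243x^3 - (9/2)x

g(x) = 243x^3 - (9/2)x


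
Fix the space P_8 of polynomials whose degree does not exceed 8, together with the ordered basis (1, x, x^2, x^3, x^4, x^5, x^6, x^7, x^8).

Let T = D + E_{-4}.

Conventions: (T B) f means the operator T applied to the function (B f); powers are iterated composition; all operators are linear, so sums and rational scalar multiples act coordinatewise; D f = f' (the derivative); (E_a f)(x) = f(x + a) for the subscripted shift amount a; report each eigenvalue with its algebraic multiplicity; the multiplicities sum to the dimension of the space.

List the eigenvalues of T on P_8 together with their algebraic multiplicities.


λ = 1 (multiplicity 9)

image of 1: 1
image of x: x - 3
image of x^2: x^2 - 6x + 16
image of x^3: x^3 - 9x^2 + 48x - 64
image of x^4: x^4 - 12x^3 + 96x^2 - 256x + 256
image of x^5: x^5 - 15x^4 + 160x^3 - 640x^2 + 1280x - 1024
image of x^6: x^6 - 18x^5 + 240x^4 - 1280x^3 + 3840x^2 - 6144x + 4096
image of x^7: x^7 - 21x^6 + 336x^5 - 2240x^4 + 8960x^3 - 21504x^2 + 28672x - 16384
image of x^8: x^8 - 24x^7 + 448x^6 - 3584x^5 + 17920x^4 - 57344x^3 + 114688x^2 - 131072x + 65536
the matrix is upper triangular; its diagonal is (1, 1, 1, 1, 1, 1, 1, 1, 1)
for a triangular matrix the eigenvalues are the diagonal entries, with algebraic multiplicity their repetition count


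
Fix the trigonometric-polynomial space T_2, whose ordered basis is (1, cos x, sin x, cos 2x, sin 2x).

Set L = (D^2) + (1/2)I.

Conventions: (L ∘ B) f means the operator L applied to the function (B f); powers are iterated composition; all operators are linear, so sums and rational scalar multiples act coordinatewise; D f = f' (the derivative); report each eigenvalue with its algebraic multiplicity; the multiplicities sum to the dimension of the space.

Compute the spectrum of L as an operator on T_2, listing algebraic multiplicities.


image of 1: 1/2
image of cos x: -(1/2)cos x
image of sin x: -(1/2)sin x
image of cos 2x: -(7/2)cos 2x
image of sin 2x: -(7/2)sin 2x
the matrix is diagonal; its diagonal is (1/2, -1/2, -1/2, -7/2, -7/2)
for a triangular matrix the eigenvalues are the diagonal entries, with algebraic multiplicity their repetition count

λ = -7/2 (multiplicity 2), λ = -1/2 (multiplicity 2), λ = 1/2 (multiplicity 1)


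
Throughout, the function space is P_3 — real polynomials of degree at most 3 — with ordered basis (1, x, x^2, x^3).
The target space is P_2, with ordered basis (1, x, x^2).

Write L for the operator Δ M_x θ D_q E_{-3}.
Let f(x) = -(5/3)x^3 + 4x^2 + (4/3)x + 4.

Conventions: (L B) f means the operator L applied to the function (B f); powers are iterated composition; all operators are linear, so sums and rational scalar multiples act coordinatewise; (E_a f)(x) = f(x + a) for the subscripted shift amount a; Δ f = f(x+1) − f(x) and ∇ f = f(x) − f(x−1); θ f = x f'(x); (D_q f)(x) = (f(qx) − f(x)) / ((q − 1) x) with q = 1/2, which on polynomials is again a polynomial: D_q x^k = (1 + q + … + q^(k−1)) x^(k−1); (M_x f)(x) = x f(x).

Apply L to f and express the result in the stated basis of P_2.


E_{-3} f = -(5/3)x^3 + 19x^2 - (203/3)x + 81
D_q E_{-3} f = -(35/12)x^2 + (57/2)x - 203/3
θ D_q E_{-3} f = -(35/6)x^2 + (57/2)x
M_x (θ D_q E_{-3}) f = -(35/6)x^3 + (57/2)x^2
Δ M_x (θ D_q E_{-3}) f = -(35/2)x^2 + (79/2)x + 68/3

the image equals g(x) = -(35/2)x^2 + (79/2)x + 68/3


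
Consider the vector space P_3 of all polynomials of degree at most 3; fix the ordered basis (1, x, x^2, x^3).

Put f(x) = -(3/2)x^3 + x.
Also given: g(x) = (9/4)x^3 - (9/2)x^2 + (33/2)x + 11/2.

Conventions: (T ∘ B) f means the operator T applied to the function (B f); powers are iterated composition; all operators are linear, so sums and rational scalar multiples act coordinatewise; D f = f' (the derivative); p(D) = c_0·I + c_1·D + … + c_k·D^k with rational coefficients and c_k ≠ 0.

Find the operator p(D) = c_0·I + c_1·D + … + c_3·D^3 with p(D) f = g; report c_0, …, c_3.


c_0 = -3/2, c_1 = 1, c_2 = -2, c_3 = -1/2

D^0 f = -(3/2)x^3 + x
D^1 f = -(9/2)x^2 + 1
D^2 f = -9x
D^3 f = -9
matching coefficients of g against c_0 f + c_1 Df + … from the top degree down determines the c_i
solution: c_0 = -3/2, c_1 = 1, c_2 = -2, c_3 = -1/2


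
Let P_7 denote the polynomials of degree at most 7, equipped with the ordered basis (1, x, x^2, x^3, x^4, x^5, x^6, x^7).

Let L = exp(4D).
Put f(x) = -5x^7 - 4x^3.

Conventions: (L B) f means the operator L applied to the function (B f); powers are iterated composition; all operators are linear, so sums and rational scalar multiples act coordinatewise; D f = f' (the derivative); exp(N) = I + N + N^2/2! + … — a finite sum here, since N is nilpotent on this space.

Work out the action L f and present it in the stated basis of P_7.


g(x) = -5x^7 - 140x^6 - 1680x^5 - 11200x^4 - 44804x^3 - 107568x^2 - 143552x - 82176

order-1 term: -140x^6 - 48x^2
order-2 term: -1680x^5 - 192x
order-3 term: -11200x^4 - 256
order-4 term: -44800x^3
order-5 term: -107520x^2
order-6 term: -143360x
order-7 term: -81920
the series for exp(4D) f terminates at order 7
exp(4D) f = -5x^7 - 140x^6 - 1680x^5 - 11200x^4 - 44804x^3 - 107568x^2 - 143552x - 82176


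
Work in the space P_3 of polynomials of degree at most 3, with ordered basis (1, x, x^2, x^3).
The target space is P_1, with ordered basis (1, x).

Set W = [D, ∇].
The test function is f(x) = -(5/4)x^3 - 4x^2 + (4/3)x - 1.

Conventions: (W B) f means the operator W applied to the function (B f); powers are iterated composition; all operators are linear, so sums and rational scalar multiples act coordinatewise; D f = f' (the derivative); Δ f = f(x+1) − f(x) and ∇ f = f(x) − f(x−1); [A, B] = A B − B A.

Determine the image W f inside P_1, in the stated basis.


g(x) = 0

∇ f = -(15/4)x^2 - (17/4)x + 49/12
D ∇ f = -(15/2)x - 17/4
D f = -(15/4)x^2 - 8x + 4/3
∇ D f = -(15/2)x - 17/4
[D, ∇] f = 0


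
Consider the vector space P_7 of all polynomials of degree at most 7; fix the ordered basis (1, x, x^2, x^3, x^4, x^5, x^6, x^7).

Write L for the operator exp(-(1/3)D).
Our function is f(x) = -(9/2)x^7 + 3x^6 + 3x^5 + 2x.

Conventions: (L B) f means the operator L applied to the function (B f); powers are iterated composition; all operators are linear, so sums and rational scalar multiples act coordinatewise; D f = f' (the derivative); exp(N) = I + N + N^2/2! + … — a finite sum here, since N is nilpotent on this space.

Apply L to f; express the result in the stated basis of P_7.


order-1 term: (21/2)x^6 - 6x^5 - 5x^4 - 2/3
order-2 term: -(21/2)x^5 + 5x^4 + (10/3)x^3
order-3 term: (35/6)x^4 - (20/9)x^3 - (10/9)x^2
order-4 term: -(35/18)x^3 + (5/9)x^2 + (5/27)x
order-5 term: (7/18)x^2 - (2/27)x - 1/81
order-6 term: -(7/162)x + 1/243
order-7 term: 1/486
the series for exp(-(1/3)D) f terminates at order 7
exp(-(1/3)D) f = -(9/2)x^7 + (27/2)x^6 - (27/2)x^5 + (35/6)x^4 - (5/6)x^3 - (1/6)x^2 + (335/162)x - 109/162

the result is g(x) = -(9/2)x^7 + (27/2)x^6 - (27/2)x^5 + (35/6)x^4 - (5/6)x^3 - (1/6)x^2 + (335/162)x - 109/162


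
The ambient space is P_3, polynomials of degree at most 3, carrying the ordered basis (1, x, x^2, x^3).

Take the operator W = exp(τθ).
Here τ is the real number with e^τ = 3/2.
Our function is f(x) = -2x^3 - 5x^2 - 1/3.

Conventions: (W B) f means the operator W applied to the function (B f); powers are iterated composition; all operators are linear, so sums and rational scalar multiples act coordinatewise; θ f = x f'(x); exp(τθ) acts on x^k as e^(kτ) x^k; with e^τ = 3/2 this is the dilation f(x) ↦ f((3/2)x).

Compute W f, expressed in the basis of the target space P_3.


exp(τθ) x^k = e^(kτ) x^k; with e^τ = 3/2 this sends x^k to (3/2)^k x^k
x^2 ↦ 9/4 x^2
x^3 ↦ 27/8 x^3
applying this coordinatewise to f: exp(τθ) f = -(27/4)x^3 - (45/4)x^2 - 1/3

the image equals g(x) = -(27/4)x^3 - (45/4)x^2 - 1/3


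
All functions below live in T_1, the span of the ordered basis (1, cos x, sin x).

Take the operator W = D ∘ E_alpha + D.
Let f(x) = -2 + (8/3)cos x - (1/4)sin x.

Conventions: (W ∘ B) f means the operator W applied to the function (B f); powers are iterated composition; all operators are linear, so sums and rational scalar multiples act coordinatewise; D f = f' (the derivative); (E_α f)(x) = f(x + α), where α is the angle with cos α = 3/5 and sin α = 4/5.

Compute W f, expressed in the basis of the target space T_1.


E_alpha f = -2 + (7/5)cos x - (137/60)sin x
D E_alpha f = -(137/60)cos x - (7/5)sin x
D f = -(1/4)cos x - (8/3)sin x
(D ∘ E_alpha + D) f = -(38/15)cos x - (61/15)sin x

the image equals g(x) = -(38/15)cos x - (61/15)sin x


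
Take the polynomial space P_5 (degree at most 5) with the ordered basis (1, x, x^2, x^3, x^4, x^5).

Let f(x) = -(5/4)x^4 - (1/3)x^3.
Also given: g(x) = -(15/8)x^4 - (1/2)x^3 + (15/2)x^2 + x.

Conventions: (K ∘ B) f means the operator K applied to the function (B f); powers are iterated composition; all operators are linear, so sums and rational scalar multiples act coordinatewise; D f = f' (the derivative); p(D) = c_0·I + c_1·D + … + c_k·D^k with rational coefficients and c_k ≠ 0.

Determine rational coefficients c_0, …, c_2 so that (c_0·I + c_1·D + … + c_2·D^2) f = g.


D^0 f = -(5/4)x^4 - (1/3)x^3
D^1 f = -5x^3 - x^2
D^2 f = -15x^2 - 2x
matching coefficients of g against c_0 f + c_1 Df + … from the top degree down determines the c_i
solution: c_0 = 3/2, c_1 = 0, c_2 = -1/2

c_0 = 3/2, c_1 = 0, c_2 = -1/2


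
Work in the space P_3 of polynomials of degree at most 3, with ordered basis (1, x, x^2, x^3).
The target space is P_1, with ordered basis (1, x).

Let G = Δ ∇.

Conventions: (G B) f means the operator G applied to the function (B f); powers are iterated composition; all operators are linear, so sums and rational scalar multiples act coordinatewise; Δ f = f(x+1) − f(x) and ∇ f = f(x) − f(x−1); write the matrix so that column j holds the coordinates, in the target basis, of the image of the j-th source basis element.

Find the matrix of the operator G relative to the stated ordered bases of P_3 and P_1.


the matrix is [[0, 0, 2, 0]; [0, 0, 0, 6]] (rows listed top to bottom)

image of 1: 0
image of x: 0
image of x^2: 2
image of x^3: 6x
each image's coordinates form column j of the matrix


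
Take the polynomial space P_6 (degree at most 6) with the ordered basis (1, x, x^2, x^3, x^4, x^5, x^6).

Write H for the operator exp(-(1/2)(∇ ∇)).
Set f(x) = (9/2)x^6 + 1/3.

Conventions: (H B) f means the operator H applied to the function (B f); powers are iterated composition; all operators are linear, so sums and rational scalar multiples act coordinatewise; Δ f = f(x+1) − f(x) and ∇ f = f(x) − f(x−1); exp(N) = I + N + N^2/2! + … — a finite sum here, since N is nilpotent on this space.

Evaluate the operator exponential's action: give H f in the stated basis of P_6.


order-1 term: -(135/2)x^4 + 270x^3 - (945/2)x^2 + 405x - 279/2
order-2 term: (405/2)x^2 - 810x + 1755/2
order-3 term: -135/2
the series for exp(-(1/2)(∇ ∇)) f terminates at order 3
exp(-(1/2)(∇ ∇)) f = (9/2)x^6 - (135/2)x^4 + 270x^3 - 270x^2 - 405x + 4025/6

the image equals g(x) = (9/2)x^6 - (135/2)x^4 + 270x^3 - 270x^2 - 405x + 4025/6


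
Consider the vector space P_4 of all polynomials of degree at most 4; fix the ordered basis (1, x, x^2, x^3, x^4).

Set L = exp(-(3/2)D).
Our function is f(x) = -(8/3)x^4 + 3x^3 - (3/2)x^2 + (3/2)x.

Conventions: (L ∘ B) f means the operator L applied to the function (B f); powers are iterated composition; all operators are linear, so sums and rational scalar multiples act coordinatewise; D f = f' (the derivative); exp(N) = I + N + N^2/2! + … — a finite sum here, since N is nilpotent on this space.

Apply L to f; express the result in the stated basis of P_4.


order-1 term: 16x^3 - (27/2)x^2 + (9/2)x - 9/4
order-2 term: -36x^2 + (81/4)x - 27/8
order-3 term: 36x - 81/8
order-4 term: -27/2
the series for exp(-(3/2)D) f terminates at order 4
exp(-(3/2)D) f = -(8/3)x^4 + 19x^3 - 51x^2 + (249/4)x - 117/4

the result is g(x) = -(8/3)x^4 + 19x^3 - 51x^2 + (249/4)x - 117/4


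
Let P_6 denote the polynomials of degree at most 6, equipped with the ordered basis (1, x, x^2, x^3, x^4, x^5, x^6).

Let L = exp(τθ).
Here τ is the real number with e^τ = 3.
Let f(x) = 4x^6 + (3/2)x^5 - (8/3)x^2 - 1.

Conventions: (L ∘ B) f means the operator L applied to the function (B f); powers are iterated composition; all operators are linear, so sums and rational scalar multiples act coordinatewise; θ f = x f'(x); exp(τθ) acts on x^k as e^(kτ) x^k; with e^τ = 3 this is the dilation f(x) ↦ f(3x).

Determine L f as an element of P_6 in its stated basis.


the result is g(x) = 2916x^6 + (729/2)x^5 - 24x^2 - 1

exp(τθ) x^k = e^(kτ) x^k; with e^τ = 3 this sends x^k to 3^k x^k
x^2 ↦ 9 x^2
x^5 ↦ 243 x^5
x^6 ↦ 729 x^6
applying this coordinatewise to f: exp(τθ) f = 2916x^6 + (729/2)x^5 - 24x^2 - 1


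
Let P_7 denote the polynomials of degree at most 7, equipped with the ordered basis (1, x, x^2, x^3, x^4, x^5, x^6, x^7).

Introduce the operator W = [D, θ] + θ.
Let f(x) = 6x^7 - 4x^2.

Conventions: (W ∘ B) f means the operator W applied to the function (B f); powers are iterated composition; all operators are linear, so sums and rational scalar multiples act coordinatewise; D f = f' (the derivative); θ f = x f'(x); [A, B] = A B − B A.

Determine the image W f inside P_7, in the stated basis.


θ f = 42x^7 - 8x^2
D θ f = 294x^6 - 16x
D f = 42x^6 - 8x
θ D f = 252x^6 - 8x
[D, θ] f = 42x^6 - 8x
θ f = 42x^7 - 8x^2
([D, θ] + θ) f = 42x^7 + 42x^6 - 8x^2 - 8x

the image equals g(x) = 42x^7 + 42x^6 - 8x^2 - 8x


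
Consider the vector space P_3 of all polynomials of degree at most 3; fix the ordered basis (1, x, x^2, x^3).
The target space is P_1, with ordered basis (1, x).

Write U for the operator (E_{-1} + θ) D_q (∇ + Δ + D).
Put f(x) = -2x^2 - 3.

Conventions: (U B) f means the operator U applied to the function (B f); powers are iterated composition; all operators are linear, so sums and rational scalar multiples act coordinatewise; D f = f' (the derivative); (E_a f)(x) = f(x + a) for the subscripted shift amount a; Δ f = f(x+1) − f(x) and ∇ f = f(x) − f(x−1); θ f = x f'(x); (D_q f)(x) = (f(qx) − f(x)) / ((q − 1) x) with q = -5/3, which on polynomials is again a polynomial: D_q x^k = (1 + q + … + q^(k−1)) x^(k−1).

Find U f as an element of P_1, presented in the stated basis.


∇ f = -4x + 2
Δ f = -4x - 2
D f = -4x
(∇ + Δ + D) f = -12x
D_q (∇ + Δ + D) f = -12
E_{-1} D_q (∇ + Δ + D) f = -12
θ D_q (∇ + Δ + D) f = 0
(E_{-1} + θ) D_q (∇ + Δ + D) f = -12

g(x) = -12


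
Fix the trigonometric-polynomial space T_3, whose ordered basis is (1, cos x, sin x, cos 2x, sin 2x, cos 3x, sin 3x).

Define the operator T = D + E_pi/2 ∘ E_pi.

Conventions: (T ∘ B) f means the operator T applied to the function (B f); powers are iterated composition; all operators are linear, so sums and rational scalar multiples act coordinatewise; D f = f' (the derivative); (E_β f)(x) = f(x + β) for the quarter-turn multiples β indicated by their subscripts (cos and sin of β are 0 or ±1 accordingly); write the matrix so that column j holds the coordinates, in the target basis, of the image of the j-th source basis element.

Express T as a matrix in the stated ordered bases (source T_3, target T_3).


the matrix is [[1, 0, 0, 0, 0, 0, 0]; [0, 0, 0, 0, 0, 0, 0]; [0, 0, 0, 0, 0, 0, 0]; [0, 0, 0, -1, 2, 0, 0]; [0, 0, 0, -2, -1, 0, 0]; [0, 0, 0, 0, 0, 0, 4]; [0, 0, 0, 0, 0, -4, 0]] (rows listed top to bottom)

image of 1: 1
image of cos x: 0
image of sin x: 0
image of cos 2x: -cos 2x - 2sin 2x
image of sin 2x: 2cos 2x - sin 2x
image of cos 3x: -4sin 3x
image of sin 3x: 4cos 3x
each image's coordinates form column j of the matrix


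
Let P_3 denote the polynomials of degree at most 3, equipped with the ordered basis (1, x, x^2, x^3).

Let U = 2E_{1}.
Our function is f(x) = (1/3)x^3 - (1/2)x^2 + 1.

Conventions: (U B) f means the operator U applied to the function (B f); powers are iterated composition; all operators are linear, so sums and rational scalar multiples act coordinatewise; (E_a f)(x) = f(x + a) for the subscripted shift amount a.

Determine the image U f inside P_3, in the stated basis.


E_{1} f = (1/3)x^3 + (1/2)x^2 + 5/6
(2E_{1}) f = (2/3)x^3 + x^2 + 5/3

the image equals g(x) = (2/3)x^3 + x^2 + 5/3


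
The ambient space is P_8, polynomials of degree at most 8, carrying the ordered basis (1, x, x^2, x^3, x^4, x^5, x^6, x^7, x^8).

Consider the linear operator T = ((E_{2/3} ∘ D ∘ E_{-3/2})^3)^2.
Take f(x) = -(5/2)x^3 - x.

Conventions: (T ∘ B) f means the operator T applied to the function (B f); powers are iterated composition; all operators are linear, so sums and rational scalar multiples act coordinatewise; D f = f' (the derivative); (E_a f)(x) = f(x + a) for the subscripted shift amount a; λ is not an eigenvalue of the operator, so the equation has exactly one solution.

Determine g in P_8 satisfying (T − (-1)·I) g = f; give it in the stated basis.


the result is g(x) = -(5/2)x^3 - x

write g with unknown coordinates in the stated basis and equate coefficients in (T − (-1)·I) g = f
solving from the highest basis element down gives g = -(5/2)x^3 - x
check: T g = 0
so T g − (-1)·g = -(5/2)x^3 - x = f ✓


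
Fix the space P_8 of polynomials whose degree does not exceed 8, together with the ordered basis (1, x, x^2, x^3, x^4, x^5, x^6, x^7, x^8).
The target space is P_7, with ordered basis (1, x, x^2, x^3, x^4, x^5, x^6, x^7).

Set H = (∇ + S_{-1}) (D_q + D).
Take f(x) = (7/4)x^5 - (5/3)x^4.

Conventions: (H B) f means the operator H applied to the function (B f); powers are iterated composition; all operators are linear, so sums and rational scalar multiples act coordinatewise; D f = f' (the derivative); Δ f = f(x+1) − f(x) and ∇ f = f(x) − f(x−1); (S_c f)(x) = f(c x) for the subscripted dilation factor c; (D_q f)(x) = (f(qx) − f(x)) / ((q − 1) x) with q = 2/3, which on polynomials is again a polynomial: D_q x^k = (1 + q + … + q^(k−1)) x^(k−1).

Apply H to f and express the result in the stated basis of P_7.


D_q f = (1477/324)x^4 - (325/81)x^3
D f = (35/4)x^4 - (20/3)x^3
(D_q + D) f = (1078/81)x^4 - (865/81)x^3
∇ (D_q + D) f = (4312/81)x^3 - (1007/9)x^2 + (6907/81)x - 1943/81
S_{-1} (D_q + D) f = (1078/81)x^4 + (865/81)x^3
(∇ + S_{-1}) (D_q + D) f = (1078/81)x^4 + (5177/81)x^3 - (1007/9)x^2 + (6907/81)x - 1943/81

the image equals g(x) = (1078/81)x^4 + (5177/81)x^3 - (1007/9)x^2 + (6907/81)x - 1943/81


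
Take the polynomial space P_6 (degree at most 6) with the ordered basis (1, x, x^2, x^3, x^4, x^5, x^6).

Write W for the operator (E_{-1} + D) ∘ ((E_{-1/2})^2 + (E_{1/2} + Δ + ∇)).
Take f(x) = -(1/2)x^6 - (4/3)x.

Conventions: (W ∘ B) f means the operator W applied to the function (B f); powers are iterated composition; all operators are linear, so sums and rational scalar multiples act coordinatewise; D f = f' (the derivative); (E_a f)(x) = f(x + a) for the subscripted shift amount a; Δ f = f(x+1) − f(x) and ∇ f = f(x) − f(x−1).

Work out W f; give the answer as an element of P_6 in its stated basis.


the result is g(x) = -x^6 - (9/2)x^5 - (195/8)x^4 - (145/4)x^3 - (1095/32)x^2 - (1777/96)x - 653/128

E_{-1/2} f = -(1/2)x^6 + (3/2)x^5 - (15/8)x^4 + (5/4)x^3 - (15/32)x^2 - (119/96)x + 253/384
E_{-1/2} E_{-1/2} f = -(1/2)x^6 + 3x^5 - (15/2)x^4 + 10x^3 - (15/2)x^2 + (5/3)x + 5/6
E_{1/2} f = -(1/2)x^6 - (3/2)x^5 - (15/8)x^4 - (5/4)x^3 - (15/32)x^2 - (137/96)x - 259/384
Δ f = -3x^5 - (15/2)x^4 - 10x^3 - (15/2)x^2 - 3x - 11/6
∇ f = -3x^5 + (15/2)x^4 - 10x^3 + (15/2)x^2 - 3x - 5/6
(E_{1/2} + Δ + ∇) f = -(1/2)x^6 - (15/2)x^5 - (15/8)x^4 - (85/4)x^3 - (15/32)x^2 - (713/96)x - 1283/384
((E_{-1/2})^2 + (E_{1/2} + Δ + ∇)) f = -x^6 - (9/2)x^5 - (75/8)x^4 - (45/4)x^3 - (255/32)x^2 - (553/96)x - 321/128
E_{-1} ((E_{-1/2})^2 + (E_{1/2} + Δ + ∇)) f = -x^6 + (3/2)x^5 - (15/8)x^4 + (5/4)x^3 - (15/32)x^2 - (247/96)x + 253/384
D ((E_{-1/2})^2 + (E_{1/2} + Δ + ∇)) f = -6x^5 - (45/2)x^4 - (75/2)x^3 - (135/4)x^2 - (255/16)x - 553/96
(E_{-1} + D) ((E_{-1/2})^2 + (E_{1/2} + Δ + ∇)) f = -x^6 - (9/2)x^5 - (195/8)x^4 - (145/4)x^3 - (1095/32)x^2 - (1777/96)x - 653/128


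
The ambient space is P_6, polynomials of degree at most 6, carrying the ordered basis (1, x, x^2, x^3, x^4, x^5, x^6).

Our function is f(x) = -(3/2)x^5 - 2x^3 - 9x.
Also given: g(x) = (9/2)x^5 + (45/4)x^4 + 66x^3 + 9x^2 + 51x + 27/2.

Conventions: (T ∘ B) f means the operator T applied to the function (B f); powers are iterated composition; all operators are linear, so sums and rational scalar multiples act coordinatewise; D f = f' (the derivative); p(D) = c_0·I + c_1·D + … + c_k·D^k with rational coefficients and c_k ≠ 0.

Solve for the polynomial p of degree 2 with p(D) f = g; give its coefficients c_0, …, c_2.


c_0 = -3, c_1 = -3/2, c_2 = -2

D^0 f = -(3/2)x^5 - 2x^3 - 9x
D^1 f = -(15/2)x^4 - 6x^2 - 9
D^2 f = -30x^3 - 12x
matching coefficients of g against c_0 f + c_1 Df + … from the top degree down determines the c_i
solution: c_0 = -3, c_1 = -3/2, c_2 = -2


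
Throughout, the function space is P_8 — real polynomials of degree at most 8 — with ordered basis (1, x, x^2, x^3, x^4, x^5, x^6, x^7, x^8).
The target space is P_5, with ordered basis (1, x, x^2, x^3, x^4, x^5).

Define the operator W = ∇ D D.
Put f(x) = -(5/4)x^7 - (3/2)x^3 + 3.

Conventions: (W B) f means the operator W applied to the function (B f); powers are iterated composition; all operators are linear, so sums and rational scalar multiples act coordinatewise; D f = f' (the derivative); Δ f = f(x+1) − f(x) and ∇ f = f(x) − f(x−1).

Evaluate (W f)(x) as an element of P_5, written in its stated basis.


D f = -(35/4)x^6 - (9/2)x^2
D D f = -(105/2)x^5 - 9x
∇ D D f = -(525/2)x^4 + 525x^3 - 525x^2 + (525/2)x - 123/2

the image equals g(x) = -(525/2)x^4 + 525x^3 - 525x^2 + (525/2)x - 123/2


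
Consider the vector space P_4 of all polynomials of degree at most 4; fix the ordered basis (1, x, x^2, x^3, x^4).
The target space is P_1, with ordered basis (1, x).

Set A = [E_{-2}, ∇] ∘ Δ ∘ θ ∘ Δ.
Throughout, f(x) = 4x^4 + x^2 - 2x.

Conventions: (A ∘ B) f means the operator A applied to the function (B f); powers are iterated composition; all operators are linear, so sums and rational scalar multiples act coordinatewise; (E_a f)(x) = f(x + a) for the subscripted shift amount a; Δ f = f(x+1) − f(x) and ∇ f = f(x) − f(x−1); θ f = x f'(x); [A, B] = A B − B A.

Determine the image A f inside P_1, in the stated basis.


the image equals g(x) = 0

Δ f = 16x^3 + 24x^2 + 18x + 3
θ Δ f = 48x^3 + 48x^2 + 18x
Δ (θ ∘ Δ) f = 144x^2 + 240x + 114
∇ Δ (θ ∘ Δ) f = 288x + 96
E_{-2} ∇ Δ (θ ∘ Δ) f = 288x - 480
E_{-2} Δ (θ ∘ Δ) f = 144x^2 - 336x + 210
∇ E_{-2} Δ (θ ∘ Δ) f = 288x - 480
[E_{-2}, ∇] Δ (θ ∘ Δ) f = 0


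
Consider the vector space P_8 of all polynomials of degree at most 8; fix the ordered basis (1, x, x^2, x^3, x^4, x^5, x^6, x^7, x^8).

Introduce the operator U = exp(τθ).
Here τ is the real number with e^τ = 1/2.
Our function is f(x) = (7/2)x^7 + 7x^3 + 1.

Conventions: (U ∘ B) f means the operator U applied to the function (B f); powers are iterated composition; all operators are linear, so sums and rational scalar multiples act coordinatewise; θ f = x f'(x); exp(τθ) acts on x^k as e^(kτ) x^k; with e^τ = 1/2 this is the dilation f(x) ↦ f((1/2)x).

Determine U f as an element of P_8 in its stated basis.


the image equals g(x) = (7/256)x^7 + (7/8)x^3 + 1

exp(τθ) x^k = e^(kτ) x^k; with e^τ = 1/2 this sends x^k to (1/2)^k x^k
x^3 ↦ 1/8 x^3
x^7 ↦ 1/128 x^7
applying this coordinatewise to f: exp(τθ) f = (7/256)x^7 + (7/8)x^3 + 1


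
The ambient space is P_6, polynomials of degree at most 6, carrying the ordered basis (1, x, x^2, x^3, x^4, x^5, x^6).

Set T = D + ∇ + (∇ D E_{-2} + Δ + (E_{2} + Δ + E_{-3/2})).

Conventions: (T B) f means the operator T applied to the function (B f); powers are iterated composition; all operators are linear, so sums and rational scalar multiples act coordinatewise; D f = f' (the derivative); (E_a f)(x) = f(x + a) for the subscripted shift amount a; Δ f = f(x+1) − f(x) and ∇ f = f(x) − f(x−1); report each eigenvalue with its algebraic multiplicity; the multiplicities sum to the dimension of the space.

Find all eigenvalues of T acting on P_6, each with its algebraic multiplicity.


λ = 2 (multiplicity 7)

image of 1: 2
image of x: 2x + 9/2
image of x^2: 2x^2 + 9x + 37/4
image of x^3: 2x^3 + (27/2)x^2 + (111/4)x - 59/8
image of x^4: 2x^4 + 18x^3 + (111/2)x^2 - (59/2)x + 1569/16
image of x^5: 2x^5 + (45/2)x^4 + (185/2)x^3 - (295/4)x^2 + (7845/16)x - 9523/32
image of x^6: 2x^6 + 27x^5 + (555/4)x^4 - (295/2)x^3 + (23535/16)x^2 - (28569/16)x + 85913/64
the matrix is upper triangular; its diagonal is (2, 2, 2, 2, 2, 2, 2)
for a triangular matrix the eigenvalues are the diagonal entries, with algebraic multiplicity their repetition count


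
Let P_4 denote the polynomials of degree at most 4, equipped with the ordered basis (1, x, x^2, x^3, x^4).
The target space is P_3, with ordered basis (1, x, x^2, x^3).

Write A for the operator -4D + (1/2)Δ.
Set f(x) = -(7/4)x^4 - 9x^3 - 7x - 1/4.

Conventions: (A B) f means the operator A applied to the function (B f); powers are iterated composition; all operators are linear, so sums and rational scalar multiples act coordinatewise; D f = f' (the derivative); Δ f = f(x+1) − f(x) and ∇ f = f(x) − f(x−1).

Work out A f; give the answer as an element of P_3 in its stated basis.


the result is g(x) = (49/2)x^3 + (357/4)x^2 - 17x + 153/8

D f = -7x^3 - 27x^2 - 7
(-4D) f = 28x^3 + 108x^2 + 28
Δ f = -7x^3 - (75/2)x^2 - 34x - 71/4
((1/2)Δ) f = -(7/2)x^3 - (75/4)x^2 - 17x - 71/8
(-4D + (1/2)Δ) f = (49/2)x^3 + (357/4)x^2 - 17x + 153/8


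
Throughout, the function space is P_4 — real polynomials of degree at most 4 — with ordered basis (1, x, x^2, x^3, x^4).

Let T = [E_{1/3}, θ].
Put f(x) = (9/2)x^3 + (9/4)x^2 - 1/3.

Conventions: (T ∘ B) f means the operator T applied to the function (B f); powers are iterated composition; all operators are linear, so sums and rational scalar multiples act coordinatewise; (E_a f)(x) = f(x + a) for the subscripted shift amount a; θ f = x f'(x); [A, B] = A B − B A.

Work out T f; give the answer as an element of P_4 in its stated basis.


θ f = (27/2)x^3 + (9/2)x^2
E_{1/3} θ f = (27/2)x^3 + 18x^2 + (15/2)x + 1
E_{1/3} f = (9/2)x^3 + (27/4)x^2 + 3x + 1/12
θ E_{1/3} f = (27/2)x^3 + (27/2)x^2 + 3x
[E_{1/3}, θ] f = (9/2)x^2 + (9/2)x + 1

the result is g(x) = (9/2)x^2 + (9/2)x + 1


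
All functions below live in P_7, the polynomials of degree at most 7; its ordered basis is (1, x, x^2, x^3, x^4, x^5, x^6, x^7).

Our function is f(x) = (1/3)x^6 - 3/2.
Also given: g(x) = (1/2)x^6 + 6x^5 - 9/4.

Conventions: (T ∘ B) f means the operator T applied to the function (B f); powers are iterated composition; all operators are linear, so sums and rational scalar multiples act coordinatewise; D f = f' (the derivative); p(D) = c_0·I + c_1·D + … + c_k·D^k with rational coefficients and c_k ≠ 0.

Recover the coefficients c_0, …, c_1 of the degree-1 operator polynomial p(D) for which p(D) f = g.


D^0 f = (1/3)x^6 - 3/2
D^1 f = 2x^5
matching coefficients of g against c_0 f + c_1 Df + … from the top degree down determines the c_i
solution: c_0 = 3/2, c_1 = 3

p(D) = (3/2)·I + 3·D, i.e. c_0 = 3/2, c_1 = 3


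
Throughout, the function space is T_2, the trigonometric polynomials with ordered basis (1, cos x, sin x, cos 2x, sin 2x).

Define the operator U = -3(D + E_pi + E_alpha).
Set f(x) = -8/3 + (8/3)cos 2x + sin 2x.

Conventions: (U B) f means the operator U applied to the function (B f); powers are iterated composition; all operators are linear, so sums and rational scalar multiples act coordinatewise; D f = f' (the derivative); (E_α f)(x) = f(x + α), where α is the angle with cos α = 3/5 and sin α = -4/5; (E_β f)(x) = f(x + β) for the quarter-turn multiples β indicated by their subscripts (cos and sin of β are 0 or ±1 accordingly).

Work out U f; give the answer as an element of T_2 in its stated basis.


D f = 2cos 2x - (16/3)sin 2x
E_pi f = -8/3 + (8/3)cos 2x + sin 2x
E_alpha f = -8/3 - (128/75)cos 2x + (57/25)sin 2x
(D + E_pi + E_alpha) f = -16/3 + (74/25)cos 2x - (154/75)sin 2x
(-3(D + E_pi + E_alpha)) f = 16 - (222/25)cos 2x + (154/25)sin 2x

the result is g(x) = 16 - (222/25)cos 2x + (154/25)sin 2x


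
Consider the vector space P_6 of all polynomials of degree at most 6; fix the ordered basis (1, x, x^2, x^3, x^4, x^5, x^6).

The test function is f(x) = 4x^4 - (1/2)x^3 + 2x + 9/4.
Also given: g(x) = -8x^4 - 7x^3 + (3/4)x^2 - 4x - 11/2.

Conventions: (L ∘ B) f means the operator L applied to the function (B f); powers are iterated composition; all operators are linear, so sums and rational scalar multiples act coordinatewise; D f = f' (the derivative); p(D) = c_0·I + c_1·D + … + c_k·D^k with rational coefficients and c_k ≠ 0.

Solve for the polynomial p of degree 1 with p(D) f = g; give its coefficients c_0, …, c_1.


p(D) = -2·I − (1/2)·D, i.e. c_0 = -2, c_1 = -1/2

D^0 f = 4x^4 - (1/2)x^3 + 2x + 9/4
D^1 f = 16x^3 - (3/2)x^2 + 2
matching coefficients of g against c_0 f + c_1 Df + … from the top degree down determines the c_i
solution: c_0 = -2, c_1 = -1/2


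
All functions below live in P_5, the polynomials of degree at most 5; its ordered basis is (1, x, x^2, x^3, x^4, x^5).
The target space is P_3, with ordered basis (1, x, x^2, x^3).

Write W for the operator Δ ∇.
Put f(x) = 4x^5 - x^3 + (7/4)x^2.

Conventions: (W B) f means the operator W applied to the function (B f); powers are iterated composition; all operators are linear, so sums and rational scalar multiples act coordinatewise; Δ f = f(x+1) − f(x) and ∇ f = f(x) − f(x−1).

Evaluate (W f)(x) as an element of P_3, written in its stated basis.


∇ f = 20x^4 - 40x^3 + 37x^2 - (27/2)x + 5/4
Δ ∇ f = 80x^3 + 34x + 7/2

the result is g(x) = 80x^3 + 34x + 7/2


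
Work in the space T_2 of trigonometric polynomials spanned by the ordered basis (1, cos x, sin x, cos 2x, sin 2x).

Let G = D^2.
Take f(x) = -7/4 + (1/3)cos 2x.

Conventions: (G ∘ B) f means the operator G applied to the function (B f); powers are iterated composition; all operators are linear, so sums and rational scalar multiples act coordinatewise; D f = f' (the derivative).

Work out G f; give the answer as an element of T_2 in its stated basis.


D f = -(2/3)sin 2x
D D f = -(4/3)cos 2x

g(x) = -(4/3)cos 2x
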